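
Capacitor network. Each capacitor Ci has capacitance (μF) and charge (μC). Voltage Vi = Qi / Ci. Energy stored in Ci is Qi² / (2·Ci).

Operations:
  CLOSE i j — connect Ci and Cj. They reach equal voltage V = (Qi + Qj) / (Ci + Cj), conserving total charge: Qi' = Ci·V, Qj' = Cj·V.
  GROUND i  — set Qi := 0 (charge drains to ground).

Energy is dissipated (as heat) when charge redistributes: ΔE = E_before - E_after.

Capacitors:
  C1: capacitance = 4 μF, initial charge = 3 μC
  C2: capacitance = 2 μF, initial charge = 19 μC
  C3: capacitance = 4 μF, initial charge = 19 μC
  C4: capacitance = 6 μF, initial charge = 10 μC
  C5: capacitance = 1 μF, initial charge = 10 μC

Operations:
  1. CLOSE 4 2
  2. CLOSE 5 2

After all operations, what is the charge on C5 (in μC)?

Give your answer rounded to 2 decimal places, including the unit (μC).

Answer: 5.75 μC

Derivation:
Initial: C1(4μF, Q=3μC, V=0.75V), C2(2μF, Q=19μC, V=9.50V), C3(4μF, Q=19μC, V=4.75V), C4(6μF, Q=10μC, V=1.67V), C5(1μF, Q=10μC, V=10.00V)
Op 1: CLOSE 4-2: Q_total=29.00, C_total=8.00, V=3.62; Q4=21.75, Q2=7.25; dissipated=46.021
Op 2: CLOSE 5-2: Q_total=17.25, C_total=3.00, V=5.75; Q5=5.75, Q2=11.50; dissipated=13.547
Final charges: Q1=3.00, Q2=11.50, Q3=19.00, Q4=21.75, Q5=5.75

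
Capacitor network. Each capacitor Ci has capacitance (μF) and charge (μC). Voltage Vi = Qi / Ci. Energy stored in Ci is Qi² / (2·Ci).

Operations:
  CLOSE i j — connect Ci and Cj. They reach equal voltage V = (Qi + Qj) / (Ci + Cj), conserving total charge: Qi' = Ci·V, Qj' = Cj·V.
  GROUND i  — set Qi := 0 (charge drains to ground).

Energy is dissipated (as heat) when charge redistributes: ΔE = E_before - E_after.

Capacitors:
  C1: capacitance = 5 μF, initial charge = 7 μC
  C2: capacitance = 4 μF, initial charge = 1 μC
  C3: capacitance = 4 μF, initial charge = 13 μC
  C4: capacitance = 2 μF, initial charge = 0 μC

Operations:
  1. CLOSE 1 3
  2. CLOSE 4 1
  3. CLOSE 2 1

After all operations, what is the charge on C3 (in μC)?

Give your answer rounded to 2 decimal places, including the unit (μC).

Initial: C1(5μF, Q=7μC, V=1.40V), C2(4μF, Q=1μC, V=0.25V), C3(4μF, Q=13μC, V=3.25V), C4(2μF, Q=0μC, V=0.00V)
Op 1: CLOSE 1-3: Q_total=20.00, C_total=9.00, V=2.22; Q1=11.11, Q3=8.89; dissipated=3.803
Op 2: CLOSE 4-1: Q_total=11.11, C_total=7.00, V=1.59; Q4=3.17, Q1=7.94; dissipated=3.527
Op 3: CLOSE 2-1: Q_total=8.94, C_total=9.00, V=0.99; Q2=3.97, Q1=4.96; dissipated=1.987
Final charges: Q1=4.96, Q2=3.97, Q3=8.89, Q4=3.17

Answer: 8.89 μC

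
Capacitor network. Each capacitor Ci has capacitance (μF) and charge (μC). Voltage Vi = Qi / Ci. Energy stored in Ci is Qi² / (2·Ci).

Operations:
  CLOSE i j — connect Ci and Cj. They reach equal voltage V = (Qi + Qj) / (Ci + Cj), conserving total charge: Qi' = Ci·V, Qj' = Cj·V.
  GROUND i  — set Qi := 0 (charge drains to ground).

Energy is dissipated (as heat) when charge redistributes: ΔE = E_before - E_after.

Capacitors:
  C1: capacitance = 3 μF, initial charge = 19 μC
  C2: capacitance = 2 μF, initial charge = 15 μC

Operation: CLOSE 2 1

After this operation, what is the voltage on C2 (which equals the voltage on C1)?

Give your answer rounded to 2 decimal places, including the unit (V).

Answer: 6.80 V

Derivation:
Initial: C1(3μF, Q=19μC, V=6.33V), C2(2μF, Q=15μC, V=7.50V)
Op 1: CLOSE 2-1: Q_total=34.00, C_total=5.00, V=6.80; Q2=13.60, Q1=20.40; dissipated=0.817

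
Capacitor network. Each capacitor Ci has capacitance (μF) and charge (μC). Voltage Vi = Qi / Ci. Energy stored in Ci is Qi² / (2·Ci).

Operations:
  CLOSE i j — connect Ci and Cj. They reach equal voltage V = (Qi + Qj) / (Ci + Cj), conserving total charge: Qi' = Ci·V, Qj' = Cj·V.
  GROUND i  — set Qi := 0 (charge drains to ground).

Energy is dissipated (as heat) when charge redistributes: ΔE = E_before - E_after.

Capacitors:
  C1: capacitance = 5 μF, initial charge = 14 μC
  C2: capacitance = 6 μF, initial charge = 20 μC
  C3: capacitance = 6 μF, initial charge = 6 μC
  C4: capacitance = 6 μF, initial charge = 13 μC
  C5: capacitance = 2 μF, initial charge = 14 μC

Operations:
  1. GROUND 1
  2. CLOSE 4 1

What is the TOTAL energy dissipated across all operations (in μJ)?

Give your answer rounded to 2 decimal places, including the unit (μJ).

Answer: 26.00 μJ

Derivation:
Initial: C1(5μF, Q=14μC, V=2.80V), C2(6μF, Q=20μC, V=3.33V), C3(6μF, Q=6μC, V=1.00V), C4(6μF, Q=13μC, V=2.17V), C5(2μF, Q=14μC, V=7.00V)
Op 1: GROUND 1: Q1=0; energy lost=19.600
Op 2: CLOSE 4-1: Q_total=13.00, C_total=11.00, V=1.18; Q4=7.09, Q1=5.91; dissipated=6.402
Total dissipated: 26.002 μJ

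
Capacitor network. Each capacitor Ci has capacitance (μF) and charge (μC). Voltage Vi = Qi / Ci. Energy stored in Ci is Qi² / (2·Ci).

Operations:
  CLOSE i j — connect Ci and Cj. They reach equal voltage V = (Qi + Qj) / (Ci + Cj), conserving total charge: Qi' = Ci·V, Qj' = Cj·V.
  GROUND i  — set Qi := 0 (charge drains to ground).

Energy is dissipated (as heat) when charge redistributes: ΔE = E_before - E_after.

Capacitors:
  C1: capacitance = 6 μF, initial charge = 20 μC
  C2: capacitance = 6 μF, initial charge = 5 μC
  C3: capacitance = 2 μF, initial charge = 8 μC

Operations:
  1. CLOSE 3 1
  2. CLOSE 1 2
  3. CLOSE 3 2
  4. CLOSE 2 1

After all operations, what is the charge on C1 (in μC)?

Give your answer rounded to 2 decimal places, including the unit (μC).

Answer: 14.00 μC

Derivation:
Initial: C1(6μF, Q=20μC, V=3.33V), C2(6μF, Q=5μC, V=0.83V), C3(2μF, Q=8μC, V=4.00V)
Op 1: CLOSE 3-1: Q_total=28.00, C_total=8.00, V=3.50; Q3=7.00, Q1=21.00; dissipated=0.333
Op 2: CLOSE 1-2: Q_total=26.00, C_total=12.00, V=2.17; Q1=13.00, Q2=13.00; dissipated=10.667
Op 3: CLOSE 3-2: Q_total=20.00, C_total=8.00, V=2.50; Q3=5.00, Q2=15.00; dissipated=1.333
Op 4: CLOSE 2-1: Q_total=28.00, C_total=12.00, V=2.33; Q2=14.00, Q1=14.00; dissipated=0.167
Final charges: Q1=14.00, Q2=14.00, Q3=5.00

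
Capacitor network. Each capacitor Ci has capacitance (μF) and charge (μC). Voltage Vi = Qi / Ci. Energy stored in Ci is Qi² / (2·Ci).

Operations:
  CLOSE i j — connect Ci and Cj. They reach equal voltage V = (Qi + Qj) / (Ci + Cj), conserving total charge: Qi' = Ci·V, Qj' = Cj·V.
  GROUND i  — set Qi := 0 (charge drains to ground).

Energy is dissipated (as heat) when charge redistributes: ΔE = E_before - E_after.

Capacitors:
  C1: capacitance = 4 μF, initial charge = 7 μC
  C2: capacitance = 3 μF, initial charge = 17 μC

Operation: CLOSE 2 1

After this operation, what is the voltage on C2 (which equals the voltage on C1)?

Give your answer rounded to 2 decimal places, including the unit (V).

Answer: 3.43 V

Derivation:
Initial: C1(4μF, Q=7μC, V=1.75V), C2(3μF, Q=17μC, V=5.67V)
Op 1: CLOSE 2-1: Q_total=24.00, C_total=7.00, V=3.43; Q2=10.29, Q1=13.71; dissipated=13.149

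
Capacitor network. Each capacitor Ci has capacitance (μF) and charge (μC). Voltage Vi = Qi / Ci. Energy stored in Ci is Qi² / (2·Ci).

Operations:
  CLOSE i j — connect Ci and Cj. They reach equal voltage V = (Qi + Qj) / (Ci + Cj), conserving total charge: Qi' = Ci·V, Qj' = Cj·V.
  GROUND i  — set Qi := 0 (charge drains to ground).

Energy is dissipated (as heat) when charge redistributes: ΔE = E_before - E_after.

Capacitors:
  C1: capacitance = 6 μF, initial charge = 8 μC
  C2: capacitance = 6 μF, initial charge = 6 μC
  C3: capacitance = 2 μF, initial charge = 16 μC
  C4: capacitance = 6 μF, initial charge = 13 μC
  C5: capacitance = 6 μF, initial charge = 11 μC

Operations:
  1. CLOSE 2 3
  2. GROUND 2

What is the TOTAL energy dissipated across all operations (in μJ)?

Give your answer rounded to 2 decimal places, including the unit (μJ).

Answer: 59.44 μJ

Derivation:
Initial: C1(6μF, Q=8μC, V=1.33V), C2(6μF, Q=6μC, V=1.00V), C3(2μF, Q=16μC, V=8.00V), C4(6μF, Q=13μC, V=2.17V), C5(6μF, Q=11μC, V=1.83V)
Op 1: CLOSE 2-3: Q_total=22.00, C_total=8.00, V=2.75; Q2=16.50, Q3=5.50; dissipated=36.750
Op 2: GROUND 2: Q2=0; energy lost=22.688
Total dissipated: 59.438 μJ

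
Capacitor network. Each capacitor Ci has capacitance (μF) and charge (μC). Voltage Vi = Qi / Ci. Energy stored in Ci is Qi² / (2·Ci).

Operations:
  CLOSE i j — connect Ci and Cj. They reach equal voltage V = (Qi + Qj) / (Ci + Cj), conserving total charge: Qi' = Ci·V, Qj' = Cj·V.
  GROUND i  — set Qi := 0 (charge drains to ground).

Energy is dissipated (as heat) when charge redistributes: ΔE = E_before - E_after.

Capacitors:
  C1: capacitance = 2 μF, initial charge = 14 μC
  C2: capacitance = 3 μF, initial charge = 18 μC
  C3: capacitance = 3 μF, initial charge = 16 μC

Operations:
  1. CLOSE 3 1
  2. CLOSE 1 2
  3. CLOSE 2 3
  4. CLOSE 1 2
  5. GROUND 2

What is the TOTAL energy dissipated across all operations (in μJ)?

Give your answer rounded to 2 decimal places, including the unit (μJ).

Answer: 55.67 μJ

Derivation:
Initial: C1(2μF, Q=14μC, V=7.00V), C2(3μF, Q=18μC, V=6.00V), C3(3μF, Q=16μC, V=5.33V)
Op 1: CLOSE 3-1: Q_total=30.00, C_total=5.00, V=6.00; Q3=18.00, Q1=12.00; dissipated=1.667
Op 2: CLOSE 1-2: Q_total=30.00, C_total=5.00, V=6.00; Q1=12.00, Q2=18.00; dissipated=0.000
Op 3: CLOSE 2-3: Q_total=36.00, C_total=6.00, V=6.00; Q2=18.00, Q3=18.00; dissipated=0.000
Op 4: CLOSE 1-2: Q_total=30.00, C_total=5.00, V=6.00; Q1=12.00, Q2=18.00; dissipated=0.000
Op 5: GROUND 2: Q2=0; energy lost=54.000
Total dissipated: 55.667 μJ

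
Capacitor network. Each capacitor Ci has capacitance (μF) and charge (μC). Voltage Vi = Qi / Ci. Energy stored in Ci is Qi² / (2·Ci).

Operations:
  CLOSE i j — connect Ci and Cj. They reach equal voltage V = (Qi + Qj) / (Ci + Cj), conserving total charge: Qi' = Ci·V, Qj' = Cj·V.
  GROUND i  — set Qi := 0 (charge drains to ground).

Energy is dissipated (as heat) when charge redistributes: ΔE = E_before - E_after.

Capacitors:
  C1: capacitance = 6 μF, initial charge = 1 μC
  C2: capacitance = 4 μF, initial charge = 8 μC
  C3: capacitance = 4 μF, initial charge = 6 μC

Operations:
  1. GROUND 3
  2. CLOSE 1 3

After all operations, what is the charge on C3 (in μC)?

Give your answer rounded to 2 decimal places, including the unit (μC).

Initial: C1(6μF, Q=1μC, V=0.17V), C2(4μF, Q=8μC, V=2.00V), C3(4μF, Q=6μC, V=1.50V)
Op 1: GROUND 3: Q3=0; energy lost=4.500
Op 2: CLOSE 1-3: Q_total=1.00, C_total=10.00, V=0.10; Q1=0.60, Q3=0.40; dissipated=0.033
Final charges: Q1=0.60, Q2=8.00, Q3=0.40

Answer: 0.40 μC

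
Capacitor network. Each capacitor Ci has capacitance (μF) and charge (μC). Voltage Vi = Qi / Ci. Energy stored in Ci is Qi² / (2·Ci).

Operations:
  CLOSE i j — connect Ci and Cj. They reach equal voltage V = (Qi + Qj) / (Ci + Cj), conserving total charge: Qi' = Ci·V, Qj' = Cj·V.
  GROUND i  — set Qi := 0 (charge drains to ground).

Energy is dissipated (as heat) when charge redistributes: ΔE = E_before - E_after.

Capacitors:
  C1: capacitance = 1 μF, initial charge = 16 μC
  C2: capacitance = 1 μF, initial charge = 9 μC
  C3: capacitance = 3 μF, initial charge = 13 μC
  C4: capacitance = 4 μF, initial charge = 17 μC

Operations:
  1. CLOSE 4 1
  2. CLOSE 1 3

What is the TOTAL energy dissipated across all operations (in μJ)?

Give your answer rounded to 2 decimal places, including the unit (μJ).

Initial: C1(1μF, Q=16μC, V=16.00V), C2(1μF, Q=9μC, V=9.00V), C3(3μF, Q=13μC, V=4.33V), C4(4μF, Q=17μC, V=4.25V)
Op 1: CLOSE 4-1: Q_total=33.00, C_total=5.00, V=6.60; Q4=26.40, Q1=6.60; dissipated=55.225
Op 2: CLOSE 1-3: Q_total=19.60, C_total=4.00, V=4.90; Q1=4.90, Q3=14.70; dissipated=1.927
Total dissipated: 57.152 μJ

Answer: 57.15 μJ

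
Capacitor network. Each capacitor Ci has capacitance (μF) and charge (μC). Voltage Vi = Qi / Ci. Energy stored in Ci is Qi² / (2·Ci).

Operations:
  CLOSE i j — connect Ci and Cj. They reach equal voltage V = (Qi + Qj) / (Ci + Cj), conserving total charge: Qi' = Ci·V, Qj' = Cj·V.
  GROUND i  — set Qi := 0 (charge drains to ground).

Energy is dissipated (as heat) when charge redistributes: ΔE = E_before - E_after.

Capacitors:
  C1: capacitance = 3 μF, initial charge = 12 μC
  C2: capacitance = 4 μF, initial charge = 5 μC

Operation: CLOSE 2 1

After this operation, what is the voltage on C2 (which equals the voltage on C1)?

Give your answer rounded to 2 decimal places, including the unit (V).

Answer: 2.43 V

Derivation:
Initial: C1(3μF, Q=12μC, V=4.00V), C2(4μF, Q=5μC, V=1.25V)
Op 1: CLOSE 2-1: Q_total=17.00, C_total=7.00, V=2.43; Q2=9.71, Q1=7.29; dissipated=6.482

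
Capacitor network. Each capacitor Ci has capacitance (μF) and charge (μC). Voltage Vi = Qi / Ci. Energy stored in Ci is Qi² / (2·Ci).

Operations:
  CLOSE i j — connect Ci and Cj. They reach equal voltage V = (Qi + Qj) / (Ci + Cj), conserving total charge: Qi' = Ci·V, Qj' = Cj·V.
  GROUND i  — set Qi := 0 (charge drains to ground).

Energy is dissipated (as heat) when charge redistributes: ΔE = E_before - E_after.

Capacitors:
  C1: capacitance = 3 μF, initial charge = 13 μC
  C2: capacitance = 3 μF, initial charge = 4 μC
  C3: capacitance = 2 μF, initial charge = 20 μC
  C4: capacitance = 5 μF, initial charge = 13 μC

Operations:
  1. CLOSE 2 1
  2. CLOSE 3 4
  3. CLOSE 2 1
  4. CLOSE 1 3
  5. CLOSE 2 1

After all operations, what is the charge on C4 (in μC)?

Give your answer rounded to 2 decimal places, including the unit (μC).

Answer: 23.57 μC

Derivation:
Initial: C1(3μF, Q=13μC, V=4.33V), C2(3μF, Q=4μC, V=1.33V), C3(2μF, Q=20μC, V=10.00V), C4(5μF, Q=13μC, V=2.60V)
Op 1: CLOSE 2-1: Q_total=17.00, C_total=6.00, V=2.83; Q2=8.50, Q1=8.50; dissipated=6.750
Op 2: CLOSE 3-4: Q_total=33.00, C_total=7.00, V=4.71; Q3=9.43, Q4=23.57; dissipated=39.114
Op 3: CLOSE 2-1: Q_total=17.00, C_total=6.00, V=2.83; Q2=8.50, Q1=8.50; dissipated=0.000
Op 4: CLOSE 1-3: Q_total=17.93, C_total=5.00, V=3.59; Q1=10.76, Q3=7.17; dissipated=2.123
Op 5: CLOSE 2-1: Q_total=19.26, C_total=6.00, V=3.21; Q2=9.63, Q1=9.63; dissipated=0.425
Final charges: Q1=9.63, Q2=9.63, Q3=7.17, Q4=23.57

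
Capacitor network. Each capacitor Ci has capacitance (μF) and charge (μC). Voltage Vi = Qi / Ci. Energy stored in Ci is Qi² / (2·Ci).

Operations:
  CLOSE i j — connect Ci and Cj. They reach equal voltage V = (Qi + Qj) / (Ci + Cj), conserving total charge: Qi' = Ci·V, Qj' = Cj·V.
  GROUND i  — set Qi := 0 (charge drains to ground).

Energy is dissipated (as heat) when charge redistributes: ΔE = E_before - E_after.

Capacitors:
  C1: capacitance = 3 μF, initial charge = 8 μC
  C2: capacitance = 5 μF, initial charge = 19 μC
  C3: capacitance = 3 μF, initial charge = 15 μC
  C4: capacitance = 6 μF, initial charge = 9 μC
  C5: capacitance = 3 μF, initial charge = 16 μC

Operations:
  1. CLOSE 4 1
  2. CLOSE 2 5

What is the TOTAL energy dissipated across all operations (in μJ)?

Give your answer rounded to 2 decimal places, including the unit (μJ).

Initial: C1(3μF, Q=8μC, V=2.67V), C2(5μF, Q=19μC, V=3.80V), C3(3μF, Q=15μC, V=5.00V), C4(6μF, Q=9μC, V=1.50V), C5(3μF, Q=16μC, V=5.33V)
Op 1: CLOSE 4-1: Q_total=17.00, C_total=9.00, V=1.89; Q4=11.33, Q1=5.67; dissipated=1.361
Op 2: CLOSE 2-5: Q_total=35.00, C_total=8.00, V=4.38; Q2=21.88, Q5=13.12; dissipated=2.204
Total dissipated: 3.565 μJ

Answer: 3.57 μJ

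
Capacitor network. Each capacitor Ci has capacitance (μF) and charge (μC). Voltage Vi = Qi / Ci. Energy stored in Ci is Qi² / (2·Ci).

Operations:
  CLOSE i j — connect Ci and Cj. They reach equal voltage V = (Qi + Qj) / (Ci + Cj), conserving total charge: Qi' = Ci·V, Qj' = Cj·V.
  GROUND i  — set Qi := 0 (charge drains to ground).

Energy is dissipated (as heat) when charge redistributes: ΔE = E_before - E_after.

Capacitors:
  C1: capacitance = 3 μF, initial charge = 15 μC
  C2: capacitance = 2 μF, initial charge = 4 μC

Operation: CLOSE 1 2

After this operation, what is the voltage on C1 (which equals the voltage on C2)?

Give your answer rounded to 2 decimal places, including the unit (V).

Initial: C1(3μF, Q=15μC, V=5.00V), C2(2μF, Q=4μC, V=2.00V)
Op 1: CLOSE 1-2: Q_total=19.00, C_total=5.00, V=3.80; Q1=11.40, Q2=7.60; dissipated=5.400

Answer: 3.80 V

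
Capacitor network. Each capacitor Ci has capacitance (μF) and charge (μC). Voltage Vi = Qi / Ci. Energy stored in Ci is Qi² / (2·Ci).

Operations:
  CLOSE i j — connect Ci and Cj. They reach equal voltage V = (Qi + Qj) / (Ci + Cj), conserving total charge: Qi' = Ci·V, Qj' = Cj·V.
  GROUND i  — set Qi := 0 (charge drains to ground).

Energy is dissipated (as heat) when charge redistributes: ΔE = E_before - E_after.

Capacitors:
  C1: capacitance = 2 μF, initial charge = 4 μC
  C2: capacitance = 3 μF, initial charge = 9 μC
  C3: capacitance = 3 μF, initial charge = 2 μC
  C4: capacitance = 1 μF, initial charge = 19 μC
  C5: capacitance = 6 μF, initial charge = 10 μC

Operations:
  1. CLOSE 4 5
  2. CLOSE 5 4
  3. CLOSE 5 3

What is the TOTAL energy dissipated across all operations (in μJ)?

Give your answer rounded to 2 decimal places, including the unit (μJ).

Answer: 140.85 μJ

Derivation:
Initial: C1(2μF, Q=4μC, V=2.00V), C2(3μF, Q=9μC, V=3.00V), C3(3μF, Q=2μC, V=0.67V), C4(1μF, Q=19μC, V=19.00V), C5(6μF, Q=10μC, V=1.67V)
Op 1: CLOSE 4-5: Q_total=29.00, C_total=7.00, V=4.14; Q4=4.14, Q5=24.86; dissipated=128.762
Op 2: CLOSE 5-4: Q_total=29.00, C_total=7.00, V=4.14; Q5=24.86, Q4=4.14; dissipated=0.000
Op 3: CLOSE 5-3: Q_total=26.86, C_total=9.00, V=2.98; Q5=17.90, Q3=8.95; dissipated=12.084
Total dissipated: 140.846 μJ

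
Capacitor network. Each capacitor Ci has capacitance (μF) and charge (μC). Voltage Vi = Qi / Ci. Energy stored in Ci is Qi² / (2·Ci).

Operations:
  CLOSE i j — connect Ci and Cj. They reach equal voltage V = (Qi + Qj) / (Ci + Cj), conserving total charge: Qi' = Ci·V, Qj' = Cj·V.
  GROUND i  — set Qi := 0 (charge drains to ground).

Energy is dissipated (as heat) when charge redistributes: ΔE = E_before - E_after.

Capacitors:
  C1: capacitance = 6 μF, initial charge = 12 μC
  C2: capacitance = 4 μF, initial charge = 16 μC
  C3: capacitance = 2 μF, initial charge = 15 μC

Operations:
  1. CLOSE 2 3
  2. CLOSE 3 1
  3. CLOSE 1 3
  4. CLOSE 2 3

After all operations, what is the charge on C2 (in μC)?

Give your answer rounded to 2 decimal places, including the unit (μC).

Answer: 17.50 μC

Derivation:
Initial: C1(6μF, Q=12μC, V=2.00V), C2(4μF, Q=16μC, V=4.00V), C3(2μF, Q=15μC, V=7.50V)
Op 1: CLOSE 2-3: Q_total=31.00, C_total=6.00, V=5.17; Q2=20.67, Q3=10.33; dissipated=8.167
Op 2: CLOSE 3-1: Q_total=22.33, C_total=8.00, V=2.79; Q3=5.58, Q1=16.75; dissipated=7.521
Op 3: CLOSE 1-3: Q_total=22.33, C_total=8.00, V=2.79; Q1=16.75, Q3=5.58; dissipated=0.000
Op 4: CLOSE 2-3: Q_total=26.25, C_total=6.00, V=4.38; Q2=17.50, Q3=8.75; dissipated=3.760
Final charges: Q1=16.75, Q2=17.50, Q3=8.75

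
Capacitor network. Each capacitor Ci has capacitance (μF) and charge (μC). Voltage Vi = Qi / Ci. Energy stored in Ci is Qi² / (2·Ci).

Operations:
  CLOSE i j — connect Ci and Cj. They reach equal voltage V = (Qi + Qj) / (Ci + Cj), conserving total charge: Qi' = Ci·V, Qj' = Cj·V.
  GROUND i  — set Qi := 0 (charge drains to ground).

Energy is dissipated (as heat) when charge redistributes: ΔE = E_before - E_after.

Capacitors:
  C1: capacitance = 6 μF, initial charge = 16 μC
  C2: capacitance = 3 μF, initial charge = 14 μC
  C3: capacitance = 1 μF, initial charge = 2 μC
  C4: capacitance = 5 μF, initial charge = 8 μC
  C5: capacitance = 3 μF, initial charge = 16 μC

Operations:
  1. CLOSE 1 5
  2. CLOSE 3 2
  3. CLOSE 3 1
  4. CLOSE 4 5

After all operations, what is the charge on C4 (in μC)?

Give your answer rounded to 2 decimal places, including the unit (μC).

Initial: C1(6μF, Q=16μC, V=2.67V), C2(3μF, Q=14μC, V=4.67V), C3(1μF, Q=2μC, V=2.00V), C4(5μF, Q=8μC, V=1.60V), C5(3μF, Q=16μC, V=5.33V)
Op 1: CLOSE 1-5: Q_total=32.00, C_total=9.00, V=3.56; Q1=21.33, Q5=10.67; dissipated=7.111
Op 2: CLOSE 3-2: Q_total=16.00, C_total=4.00, V=4.00; Q3=4.00, Q2=12.00; dissipated=2.667
Op 3: CLOSE 3-1: Q_total=25.33, C_total=7.00, V=3.62; Q3=3.62, Q1=21.71; dissipated=0.085
Op 4: CLOSE 4-5: Q_total=18.67, C_total=8.00, V=2.33; Q4=11.67, Q5=7.00; dissipated=3.585
Final charges: Q1=21.71, Q2=12.00, Q3=3.62, Q4=11.67, Q5=7.00

Answer: 11.67 μC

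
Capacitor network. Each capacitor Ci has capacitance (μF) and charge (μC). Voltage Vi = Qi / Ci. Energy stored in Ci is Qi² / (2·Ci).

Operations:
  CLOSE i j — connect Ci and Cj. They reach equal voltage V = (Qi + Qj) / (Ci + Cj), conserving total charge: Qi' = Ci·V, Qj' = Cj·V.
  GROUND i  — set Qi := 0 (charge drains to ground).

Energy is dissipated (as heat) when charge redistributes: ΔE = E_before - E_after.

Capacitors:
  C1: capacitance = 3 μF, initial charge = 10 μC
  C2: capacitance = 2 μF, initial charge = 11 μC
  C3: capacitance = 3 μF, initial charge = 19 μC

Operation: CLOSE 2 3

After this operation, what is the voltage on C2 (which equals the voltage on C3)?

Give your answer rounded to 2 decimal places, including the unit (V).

Answer: 6.00 V

Derivation:
Initial: C1(3μF, Q=10μC, V=3.33V), C2(2μF, Q=11μC, V=5.50V), C3(3μF, Q=19μC, V=6.33V)
Op 1: CLOSE 2-3: Q_total=30.00, C_total=5.00, V=6.00; Q2=12.00, Q3=18.00; dissipated=0.417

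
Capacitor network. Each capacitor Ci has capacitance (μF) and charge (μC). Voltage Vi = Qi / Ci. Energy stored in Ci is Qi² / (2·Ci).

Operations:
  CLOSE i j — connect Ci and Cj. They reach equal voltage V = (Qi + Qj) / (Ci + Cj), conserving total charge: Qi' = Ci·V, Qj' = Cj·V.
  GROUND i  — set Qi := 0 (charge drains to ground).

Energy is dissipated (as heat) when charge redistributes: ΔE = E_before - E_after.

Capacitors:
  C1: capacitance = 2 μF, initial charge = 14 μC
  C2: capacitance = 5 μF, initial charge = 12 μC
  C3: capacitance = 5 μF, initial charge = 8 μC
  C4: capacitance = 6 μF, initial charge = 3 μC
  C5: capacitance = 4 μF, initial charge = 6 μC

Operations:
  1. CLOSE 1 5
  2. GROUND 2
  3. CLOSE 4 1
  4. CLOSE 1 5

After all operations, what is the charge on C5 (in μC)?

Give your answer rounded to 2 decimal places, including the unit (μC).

Answer: 10.50 μC

Derivation:
Initial: C1(2μF, Q=14μC, V=7.00V), C2(5μF, Q=12μC, V=2.40V), C3(5μF, Q=8μC, V=1.60V), C4(6μF, Q=3μC, V=0.50V), C5(4μF, Q=6μC, V=1.50V)
Op 1: CLOSE 1-5: Q_total=20.00, C_total=6.00, V=3.33; Q1=6.67, Q5=13.33; dissipated=20.167
Op 2: GROUND 2: Q2=0; energy lost=14.400
Op 3: CLOSE 4-1: Q_total=9.67, C_total=8.00, V=1.21; Q4=7.25, Q1=2.42; dissipated=6.021
Op 4: CLOSE 1-5: Q_total=15.75, C_total=6.00, V=2.62; Q1=5.25, Q5=10.50; dissipated=3.010
Final charges: Q1=5.25, Q2=0.00, Q3=8.00, Q4=7.25, Q5=10.50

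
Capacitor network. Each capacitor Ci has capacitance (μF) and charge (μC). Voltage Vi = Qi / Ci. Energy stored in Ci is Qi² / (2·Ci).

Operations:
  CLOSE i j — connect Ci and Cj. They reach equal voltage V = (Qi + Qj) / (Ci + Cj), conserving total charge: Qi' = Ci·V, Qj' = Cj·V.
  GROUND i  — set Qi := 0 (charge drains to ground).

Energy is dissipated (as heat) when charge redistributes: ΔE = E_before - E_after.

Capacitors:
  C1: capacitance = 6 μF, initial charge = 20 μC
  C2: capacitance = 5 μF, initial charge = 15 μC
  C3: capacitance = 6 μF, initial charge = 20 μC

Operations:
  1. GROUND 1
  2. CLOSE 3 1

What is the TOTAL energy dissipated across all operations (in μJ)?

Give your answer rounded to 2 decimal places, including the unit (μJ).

Initial: C1(6μF, Q=20μC, V=3.33V), C2(5μF, Q=15μC, V=3.00V), C3(6μF, Q=20μC, V=3.33V)
Op 1: GROUND 1: Q1=0; energy lost=33.333
Op 2: CLOSE 3-1: Q_total=20.00, C_total=12.00, V=1.67; Q3=10.00, Q1=10.00; dissipated=16.667
Total dissipated: 50.000 μJ

Answer: 50.00 μJ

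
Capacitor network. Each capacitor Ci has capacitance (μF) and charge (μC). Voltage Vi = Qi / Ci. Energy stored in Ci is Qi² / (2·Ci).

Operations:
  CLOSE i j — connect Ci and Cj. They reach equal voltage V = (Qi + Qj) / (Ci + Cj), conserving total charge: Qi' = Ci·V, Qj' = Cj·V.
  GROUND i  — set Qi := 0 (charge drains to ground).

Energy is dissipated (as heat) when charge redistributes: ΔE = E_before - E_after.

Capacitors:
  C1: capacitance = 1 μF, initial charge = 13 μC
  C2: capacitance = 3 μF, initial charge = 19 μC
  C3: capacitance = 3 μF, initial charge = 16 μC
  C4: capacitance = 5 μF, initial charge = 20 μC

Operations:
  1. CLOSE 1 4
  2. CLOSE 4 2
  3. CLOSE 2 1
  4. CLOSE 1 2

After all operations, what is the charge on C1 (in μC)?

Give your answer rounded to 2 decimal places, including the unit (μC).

Answer: 5.73 μC

Derivation:
Initial: C1(1μF, Q=13μC, V=13.00V), C2(3μF, Q=19μC, V=6.33V), C3(3μF, Q=16μC, V=5.33V), C4(5μF, Q=20μC, V=4.00V)
Op 1: CLOSE 1-4: Q_total=33.00, C_total=6.00, V=5.50; Q1=5.50, Q4=27.50; dissipated=33.750
Op 2: CLOSE 4-2: Q_total=46.50, C_total=8.00, V=5.81; Q4=29.06, Q2=17.44; dissipated=0.651
Op 3: CLOSE 2-1: Q_total=22.94, C_total=4.00, V=5.73; Q2=17.20, Q1=5.73; dissipated=0.037
Op 4: CLOSE 1-2: Q_total=22.94, C_total=4.00, V=5.73; Q1=5.73, Q2=17.20; dissipated=0.000
Final charges: Q1=5.73, Q2=17.20, Q3=16.00, Q4=29.06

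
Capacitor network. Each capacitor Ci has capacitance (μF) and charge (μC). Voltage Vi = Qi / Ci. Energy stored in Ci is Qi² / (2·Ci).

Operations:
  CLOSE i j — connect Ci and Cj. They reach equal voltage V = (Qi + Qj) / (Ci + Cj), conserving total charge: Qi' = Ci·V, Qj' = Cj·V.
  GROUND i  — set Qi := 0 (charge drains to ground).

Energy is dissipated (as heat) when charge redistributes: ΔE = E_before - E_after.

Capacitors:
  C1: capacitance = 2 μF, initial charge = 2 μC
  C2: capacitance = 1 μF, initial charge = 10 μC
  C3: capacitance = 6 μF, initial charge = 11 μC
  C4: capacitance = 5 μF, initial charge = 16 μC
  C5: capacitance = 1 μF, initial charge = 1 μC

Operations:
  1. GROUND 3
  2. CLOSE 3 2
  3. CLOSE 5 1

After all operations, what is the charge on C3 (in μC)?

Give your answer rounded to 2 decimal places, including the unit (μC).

Initial: C1(2μF, Q=2μC, V=1.00V), C2(1μF, Q=10μC, V=10.00V), C3(6μF, Q=11μC, V=1.83V), C4(5μF, Q=16μC, V=3.20V), C5(1μF, Q=1μC, V=1.00V)
Op 1: GROUND 3: Q3=0; energy lost=10.083
Op 2: CLOSE 3-2: Q_total=10.00, C_total=7.00, V=1.43; Q3=8.57, Q2=1.43; dissipated=42.857
Op 3: CLOSE 5-1: Q_total=3.00, C_total=3.00, V=1.00; Q5=1.00, Q1=2.00; dissipated=0.000
Final charges: Q1=2.00, Q2=1.43, Q3=8.57, Q4=16.00, Q5=1.00

Answer: 8.57 μC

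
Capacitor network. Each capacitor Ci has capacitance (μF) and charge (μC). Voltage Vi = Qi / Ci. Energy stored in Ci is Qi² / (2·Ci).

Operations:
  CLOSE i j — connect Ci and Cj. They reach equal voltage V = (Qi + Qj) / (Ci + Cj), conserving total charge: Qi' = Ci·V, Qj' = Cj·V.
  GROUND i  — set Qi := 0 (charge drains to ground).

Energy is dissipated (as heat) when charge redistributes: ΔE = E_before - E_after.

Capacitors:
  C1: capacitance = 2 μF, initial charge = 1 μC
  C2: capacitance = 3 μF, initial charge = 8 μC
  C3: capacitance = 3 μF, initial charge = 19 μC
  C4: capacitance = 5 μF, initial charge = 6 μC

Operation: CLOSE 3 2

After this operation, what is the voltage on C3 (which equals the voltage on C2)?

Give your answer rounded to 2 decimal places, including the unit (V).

Initial: C1(2μF, Q=1μC, V=0.50V), C2(3μF, Q=8μC, V=2.67V), C3(3μF, Q=19μC, V=6.33V), C4(5μF, Q=6μC, V=1.20V)
Op 1: CLOSE 3-2: Q_total=27.00, C_total=6.00, V=4.50; Q3=13.50, Q2=13.50; dissipated=10.083

Answer: 4.50 V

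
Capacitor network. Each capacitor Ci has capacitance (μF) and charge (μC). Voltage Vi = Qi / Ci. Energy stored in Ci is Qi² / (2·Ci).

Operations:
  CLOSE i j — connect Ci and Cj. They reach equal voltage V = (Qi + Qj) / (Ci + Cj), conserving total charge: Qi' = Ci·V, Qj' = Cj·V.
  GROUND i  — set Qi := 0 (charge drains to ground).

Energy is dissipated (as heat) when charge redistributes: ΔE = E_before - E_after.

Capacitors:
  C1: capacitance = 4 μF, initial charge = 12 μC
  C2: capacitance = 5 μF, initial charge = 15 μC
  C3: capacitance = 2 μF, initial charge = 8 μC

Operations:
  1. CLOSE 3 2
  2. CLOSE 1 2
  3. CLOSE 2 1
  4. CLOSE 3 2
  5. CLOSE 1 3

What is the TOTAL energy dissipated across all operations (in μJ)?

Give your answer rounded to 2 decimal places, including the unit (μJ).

Answer: 0.82 μJ

Derivation:
Initial: C1(4μF, Q=12μC, V=3.00V), C2(5μF, Q=15μC, V=3.00V), C3(2μF, Q=8μC, V=4.00V)
Op 1: CLOSE 3-2: Q_total=23.00, C_total=7.00, V=3.29; Q3=6.57, Q2=16.43; dissipated=0.714
Op 2: CLOSE 1-2: Q_total=28.43, C_total=9.00, V=3.16; Q1=12.63, Q2=15.79; dissipated=0.091
Op 3: CLOSE 2-1: Q_total=28.43, C_total=9.00, V=3.16; Q2=15.79, Q1=12.63; dissipated=0.000
Op 4: CLOSE 3-2: Q_total=22.37, C_total=7.00, V=3.20; Q3=6.39, Q2=15.98; dissipated=0.012
Op 5: CLOSE 1-3: Q_total=19.02, C_total=6.00, V=3.17; Q1=12.68, Q3=6.34; dissipated=0.001
Total dissipated: 0.817 μJ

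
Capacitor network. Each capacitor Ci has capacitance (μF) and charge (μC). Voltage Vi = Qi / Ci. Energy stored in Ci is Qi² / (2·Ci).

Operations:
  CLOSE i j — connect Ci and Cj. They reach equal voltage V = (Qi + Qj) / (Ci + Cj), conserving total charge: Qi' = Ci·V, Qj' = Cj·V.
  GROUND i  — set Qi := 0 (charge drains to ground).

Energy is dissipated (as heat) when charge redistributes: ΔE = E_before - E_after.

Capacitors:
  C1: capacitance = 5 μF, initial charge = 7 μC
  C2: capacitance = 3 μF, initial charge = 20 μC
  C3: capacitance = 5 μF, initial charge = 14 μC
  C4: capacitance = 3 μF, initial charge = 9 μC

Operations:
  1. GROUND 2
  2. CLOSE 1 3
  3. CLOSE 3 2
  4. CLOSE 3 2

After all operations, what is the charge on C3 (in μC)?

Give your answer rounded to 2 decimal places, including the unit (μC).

Initial: C1(5μF, Q=7μC, V=1.40V), C2(3μF, Q=20μC, V=6.67V), C3(5μF, Q=14μC, V=2.80V), C4(3μF, Q=9μC, V=3.00V)
Op 1: GROUND 2: Q2=0; energy lost=66.667
Op 2: CLOSE 1-3: Q_total=21.00, C_total=10.00, V=2.10; Q1=10.50, Q3=10.50; dissipated=2.450
Op 3: CLOSE 3-2: Q_total=10.50, C_total=8.00, V=1.31; Q3=6.56, Q2=3.94; dissipated=4.134
Op 4: CLOSE 3-2: Q_total=10.50, C_total=8.00, V=1.31; Q3=6.56, Q2=3.94; dissipated=0.000
Final charges: Q1=10.50, Q2=3.94, Q3=6.56, Q4=9.00

Answer: 6.56 μC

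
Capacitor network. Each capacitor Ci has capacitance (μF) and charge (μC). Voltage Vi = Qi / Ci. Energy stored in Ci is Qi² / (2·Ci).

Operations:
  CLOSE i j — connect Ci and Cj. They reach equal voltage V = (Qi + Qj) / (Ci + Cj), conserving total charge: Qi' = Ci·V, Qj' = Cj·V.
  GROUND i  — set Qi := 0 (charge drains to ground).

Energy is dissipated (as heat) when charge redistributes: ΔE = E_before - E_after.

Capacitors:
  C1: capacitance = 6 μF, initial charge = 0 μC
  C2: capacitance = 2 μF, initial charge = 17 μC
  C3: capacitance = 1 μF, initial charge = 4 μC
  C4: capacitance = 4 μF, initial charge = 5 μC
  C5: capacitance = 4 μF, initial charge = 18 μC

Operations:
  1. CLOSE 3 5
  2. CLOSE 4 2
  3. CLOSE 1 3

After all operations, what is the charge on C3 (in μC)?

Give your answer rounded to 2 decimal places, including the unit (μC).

Initial: C1(6μF, Q=0μC, V=0.00V), C2(2μF, Q=17μC, V=8.50V), C3(1μF, Q=4μC, V=4.00V), C4(4μF, Q=5μC, V=1.25V), C5(4μF, Q=18μC, V=4.50V)
Op 1: CLOSE 3-5: Q_total=22.00, C_total=5.00, V=4.40; Q3=4.40, Q5=17.60; dissipated=0.100
Op 2: CLOSE 4-2: Q_total=22.00, C_total=6.00, V=3.67; Q4=14.67, Q2=7.33; dissipated=35.042
Op 3: CLOSE 1-3: Q_total=4.40, C_total=7.00, V=0.63; Q1=3.77, Q3=0.63; dissipated=8.297
Final charges: Q1=3.77, Q2=7.33, Q3=0.63, Q4=14.67, Q5=17.60

Answer: 0.63 μC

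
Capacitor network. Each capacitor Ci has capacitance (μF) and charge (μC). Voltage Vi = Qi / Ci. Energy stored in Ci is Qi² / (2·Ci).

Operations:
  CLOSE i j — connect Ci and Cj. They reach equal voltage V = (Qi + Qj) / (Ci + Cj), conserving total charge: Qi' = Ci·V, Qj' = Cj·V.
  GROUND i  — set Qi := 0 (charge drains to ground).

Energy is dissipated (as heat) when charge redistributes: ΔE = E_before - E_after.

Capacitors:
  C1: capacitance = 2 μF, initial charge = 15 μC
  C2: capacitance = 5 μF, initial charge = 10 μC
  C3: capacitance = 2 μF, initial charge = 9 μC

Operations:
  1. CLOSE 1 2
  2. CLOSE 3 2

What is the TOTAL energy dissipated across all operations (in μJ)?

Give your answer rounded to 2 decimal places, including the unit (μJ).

Initial: C1(2μF, Q=15μC, V=7.50V), C2(5μF, Q=10μC, V=2.00V), C3(2μF, Q=9μC, V=4.50V)
Op 1: CLOSE 1-2: Q_total=25.00, C_total=7.00, V=3.57; Q1=7.14, Q2=17.86; dissipated=21.607
Op 2: CLOSE 3-2: Q_total=26.86, C_total=7.00, V=3.84; Q3=7.67, Q2=19.18; dissipated=0.616
Total dissipated: 22.223 μJ

Answer: 22.22 μJ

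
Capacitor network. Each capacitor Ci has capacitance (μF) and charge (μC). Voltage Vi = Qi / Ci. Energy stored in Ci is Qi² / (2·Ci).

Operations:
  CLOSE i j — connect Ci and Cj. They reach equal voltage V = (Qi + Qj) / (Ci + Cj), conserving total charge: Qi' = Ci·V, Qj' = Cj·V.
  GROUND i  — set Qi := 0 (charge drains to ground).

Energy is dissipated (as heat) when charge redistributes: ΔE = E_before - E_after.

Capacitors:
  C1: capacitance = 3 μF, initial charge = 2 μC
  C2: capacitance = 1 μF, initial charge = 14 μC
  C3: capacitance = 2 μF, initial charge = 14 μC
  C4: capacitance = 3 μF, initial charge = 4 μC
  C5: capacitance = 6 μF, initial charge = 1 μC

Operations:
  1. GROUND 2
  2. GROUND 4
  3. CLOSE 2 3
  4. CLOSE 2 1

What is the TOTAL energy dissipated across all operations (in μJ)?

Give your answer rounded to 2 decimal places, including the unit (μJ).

Answer: 123.00 μJ

Derivation:
Initial: C1(3μF, Q=2μC, V=0.67V), C2(1μF, Q=14μC, V=14.00V), C3(2μF, Q=14μC, V=7.00V), C4(3μF, Q=4μC, V=1.33V), C5(6μF, Q=1μC, V=0.17V)
Op 1: GROUND 2: Q2=0; energy lost=98.000
Op 2: GROUND 4: Q4=0; energy lost=2.667
Op 3: CLOSE 2-3: Q_total=14.00, C_total=3.00, V=4.67; Q2=4.67, Q3=9.33; dissipated=16.333
Op 4: CLOSE 2-1: Q_total=6.67, C_total=4.00, V=1.67; Q2=1.67, Q1=5.00; dissipated=6.000
Total dissipated: 123.000 μJ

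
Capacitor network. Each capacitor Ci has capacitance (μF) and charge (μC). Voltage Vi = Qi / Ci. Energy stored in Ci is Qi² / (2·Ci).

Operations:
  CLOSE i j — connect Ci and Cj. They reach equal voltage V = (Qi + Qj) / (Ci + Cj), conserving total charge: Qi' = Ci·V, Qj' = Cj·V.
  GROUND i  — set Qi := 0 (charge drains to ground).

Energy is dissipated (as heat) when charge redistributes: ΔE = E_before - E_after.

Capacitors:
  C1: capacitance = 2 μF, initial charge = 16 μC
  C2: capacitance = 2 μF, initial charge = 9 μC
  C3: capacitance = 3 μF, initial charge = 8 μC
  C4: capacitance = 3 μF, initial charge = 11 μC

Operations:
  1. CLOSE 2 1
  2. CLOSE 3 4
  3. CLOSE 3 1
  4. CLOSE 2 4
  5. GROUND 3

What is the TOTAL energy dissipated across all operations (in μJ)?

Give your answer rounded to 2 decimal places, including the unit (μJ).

Initial: C1(2μF, Q=16μC, V=8.00V), C2(2μF, Q=9μC, V=4.50V), C3(3μF, Q=8μC, V=2.67V), C4(3μF, Q=11μC, V=3.67V)
Op 1: CLOSE 2-1: Q_total=25.00, C_total=4.00, V=6.25; Q2=12.50, Q1=12.50; dissipated=6.125
Op 2: CLOSE 3-4: Q_total=19.00, C_total=6.00, V=3.17; Q3=9.50, Q4=9.50; dissipated=0.750
Op 3: CLOSE 3-1: Q_total=22.00, C_total=5.00, V=4.40; Q3=13.20, Q1=8.80; dissipated=5.704
Op 4: CLOSE 2-4: Q_total=22.00, C_total=5.00, V=4.40; Q2=8.80, Q4=13.20; dissipated=5.704
Op 5: GROUND 3: Q3=0; energy lost=29.040
Total dissipated: 47.323 μJ

Answer: 47.32 μJ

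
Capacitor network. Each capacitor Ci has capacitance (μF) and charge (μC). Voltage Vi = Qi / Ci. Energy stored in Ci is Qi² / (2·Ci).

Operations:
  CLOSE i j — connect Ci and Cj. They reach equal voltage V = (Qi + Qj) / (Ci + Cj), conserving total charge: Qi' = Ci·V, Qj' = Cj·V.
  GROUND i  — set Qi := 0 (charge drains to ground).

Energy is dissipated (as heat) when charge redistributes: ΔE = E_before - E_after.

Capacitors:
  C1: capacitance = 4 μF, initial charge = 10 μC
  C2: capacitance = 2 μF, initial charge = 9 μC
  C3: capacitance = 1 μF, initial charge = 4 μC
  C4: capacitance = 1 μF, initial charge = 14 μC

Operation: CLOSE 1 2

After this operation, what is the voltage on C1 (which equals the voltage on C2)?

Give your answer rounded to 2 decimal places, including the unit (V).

Answer: 3.17 V

Derivation:
Initial: C1(4μF, Q=10μC, V=2.50V), C2(2μF, Q=9μC, V=4.50V), C3(1μF, Q=4μC, V=4.00V), C4(1μF, Q=14μC, V=14.00V)
Op 1: CLOSE 1-2: Q_total=19.00, C_total=6.00, V=3.17; Q1=12.67, Q2=6.33; dissipated=2.667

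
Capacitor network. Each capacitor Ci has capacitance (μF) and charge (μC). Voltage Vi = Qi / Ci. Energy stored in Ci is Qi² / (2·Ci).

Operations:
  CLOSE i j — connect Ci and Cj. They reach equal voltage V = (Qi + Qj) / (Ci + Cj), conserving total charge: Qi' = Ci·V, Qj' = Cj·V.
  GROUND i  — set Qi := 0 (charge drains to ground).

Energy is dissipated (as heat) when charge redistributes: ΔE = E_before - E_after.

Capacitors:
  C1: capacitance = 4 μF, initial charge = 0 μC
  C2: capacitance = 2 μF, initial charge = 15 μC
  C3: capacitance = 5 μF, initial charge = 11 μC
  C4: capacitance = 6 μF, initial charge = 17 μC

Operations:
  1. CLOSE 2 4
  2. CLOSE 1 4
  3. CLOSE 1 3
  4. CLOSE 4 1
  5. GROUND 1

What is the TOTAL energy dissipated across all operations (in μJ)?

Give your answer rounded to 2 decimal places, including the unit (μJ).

Answer: 46.69 μJ

Derivation:
Initial: C1(4μF, Q=0μC, V=0.00V), C2(2μF, Q=15μC, V=7.50V), C3(5μF, Q=11μC, V=2.20V), C4(6μF, Q=17μC, V=2.83V)
Op 1: CLOSE 2-4: Q_total=32.00, C_total=8.00, V=4.00; Q2=8.00, Q4=24.00; dissipated=16.333
Op 2: CLOSE 1-4: Q_total=24.00, C_total=10.00, V=2.40; Q1=9.60, Q4=14.40; dissipated=19.200
Op 3: CLOSE 1-3: Q_total=20.60, C_total=9.00, V=2.29; Q1=9.16, Q3=11.44; dissipated=0.044
Op 4: CLOSE 4-1: Q_total=23.56, C_total=10.00, V=2.36; Q4=14.13, Q1=9.42; dissipated=0.015
Op 5: GROUND 1: Q1=0; energy lost=11.097
Total dissipated: 46.690 μJ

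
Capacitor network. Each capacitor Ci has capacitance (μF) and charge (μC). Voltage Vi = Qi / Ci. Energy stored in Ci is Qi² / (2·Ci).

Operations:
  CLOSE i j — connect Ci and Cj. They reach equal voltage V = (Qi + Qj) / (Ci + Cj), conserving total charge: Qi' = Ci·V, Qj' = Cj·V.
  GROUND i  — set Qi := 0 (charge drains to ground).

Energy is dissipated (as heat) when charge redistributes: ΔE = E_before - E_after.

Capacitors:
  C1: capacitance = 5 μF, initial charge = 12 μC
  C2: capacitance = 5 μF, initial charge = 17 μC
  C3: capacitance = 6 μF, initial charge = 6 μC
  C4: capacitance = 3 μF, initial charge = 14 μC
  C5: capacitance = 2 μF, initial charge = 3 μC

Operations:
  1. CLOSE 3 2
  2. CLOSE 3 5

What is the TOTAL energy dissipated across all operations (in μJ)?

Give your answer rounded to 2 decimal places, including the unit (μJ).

Answer: 8.12 μJ

Derivation:
Initial: C1(5μF, Q=12μC, V=2.40V), C2(5μF, Q=17μC, V=3.40V), C3(6μF, Q=6μC, V=1.00V), C4(3μF, Q=14μC, V=4.67V), C5(2μF, Q=3μC, V=1.50V)
Op 1: CLOSE 3-2: Q_total=23.00, C_total=11.00, V=2.09; Q3=12.55, Q2=10.45; dissipated=7.855
Op 2: CLOSE 3-5: Q_total=15.55, C_total=8.00, V=1.94; Q3=11.66, Q5=3.89; dissipated=0.262
Total dissipated: 8.116 μJ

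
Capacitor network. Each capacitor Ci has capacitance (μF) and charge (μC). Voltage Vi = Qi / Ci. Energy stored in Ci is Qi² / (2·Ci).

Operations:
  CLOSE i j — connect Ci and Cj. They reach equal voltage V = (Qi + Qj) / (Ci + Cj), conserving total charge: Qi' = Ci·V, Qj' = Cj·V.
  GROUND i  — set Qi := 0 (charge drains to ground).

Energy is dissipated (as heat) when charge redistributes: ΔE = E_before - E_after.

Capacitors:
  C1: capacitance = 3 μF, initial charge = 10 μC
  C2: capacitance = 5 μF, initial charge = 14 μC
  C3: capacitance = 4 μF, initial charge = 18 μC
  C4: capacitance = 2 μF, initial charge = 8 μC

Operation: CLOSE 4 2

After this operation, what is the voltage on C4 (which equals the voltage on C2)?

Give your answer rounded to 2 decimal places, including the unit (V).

Answer: 3.14 V

Derivation:
Initial: C1(3μF, Q=10μC, V=3.33V), C2(5μF, Q=14μC, V=2.80V), C3(4μF, Q=18μC, V=4.50V), C4(2μF, Q=8μC, V=4.00V)
Op 1: CLOSE 4-2: Q_total=22.00, C_total=7.00, V=3.14; Q4=6.29, Q2=15.71; dissipated=1.029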